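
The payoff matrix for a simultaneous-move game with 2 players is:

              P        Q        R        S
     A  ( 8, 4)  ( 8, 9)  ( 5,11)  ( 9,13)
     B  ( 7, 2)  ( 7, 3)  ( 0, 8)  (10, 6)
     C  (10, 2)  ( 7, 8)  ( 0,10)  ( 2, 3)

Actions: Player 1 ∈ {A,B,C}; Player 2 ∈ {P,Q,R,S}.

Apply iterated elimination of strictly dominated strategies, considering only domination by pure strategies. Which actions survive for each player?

P2 drop P (Q beats it: A:9>4 B:3>2 C:8>2)
P1 drop C (A beats it: Q:8>7 R:5>0 S:9>2)
P2 drop Q (R beats it: A:11>9 B:8>3)
P1→{A,B} P2→{R,S}

Survivors P1:{A,B} P2:{R,S}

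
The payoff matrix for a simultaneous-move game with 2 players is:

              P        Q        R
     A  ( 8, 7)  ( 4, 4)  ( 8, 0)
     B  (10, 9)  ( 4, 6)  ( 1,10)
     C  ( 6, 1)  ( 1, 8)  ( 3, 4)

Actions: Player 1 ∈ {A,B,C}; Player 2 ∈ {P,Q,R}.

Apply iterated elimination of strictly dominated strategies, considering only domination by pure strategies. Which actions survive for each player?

P1 drop C (A beats it: P:8>6 Q:4>1 R:8>3)
P2 drop Q (P beats it: A:7>4 B:9>6)
P1→{A,B} P2→{P,R}

IESDS → P1:{A,B} P2:{P,R}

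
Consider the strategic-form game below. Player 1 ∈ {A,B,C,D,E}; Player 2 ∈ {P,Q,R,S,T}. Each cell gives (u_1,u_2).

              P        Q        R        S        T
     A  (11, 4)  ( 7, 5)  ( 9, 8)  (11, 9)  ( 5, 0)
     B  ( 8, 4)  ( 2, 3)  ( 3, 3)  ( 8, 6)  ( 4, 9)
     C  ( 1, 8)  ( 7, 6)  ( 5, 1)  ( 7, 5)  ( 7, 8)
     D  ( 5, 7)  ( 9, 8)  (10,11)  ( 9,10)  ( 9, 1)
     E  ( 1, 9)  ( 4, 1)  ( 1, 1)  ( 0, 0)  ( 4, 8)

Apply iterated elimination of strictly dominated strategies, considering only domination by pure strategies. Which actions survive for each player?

IESDS → P1:{A,D} P2:{R,S}

P1 drop B (A beats it: P:11>8 Q:7>2 R:9>3 S:11>8 T:5>4)
P1 drop C (D beats it: P:5>1 Q:9>7 R:10>5 S:9>7 T:9>7)
P1 drop E (A beats it: P:11>1 Q:7>4 R:9>1 S:11>0 T:5>4)
P2 drop P (Q beats it: A:5>4 D:8>7)
P2 drop Q (R beats it: A:8>5 D:11>8)
P2 drop T (R beats it: A:8>0 D:11>1)
P1→{A,D} P2→{R,S}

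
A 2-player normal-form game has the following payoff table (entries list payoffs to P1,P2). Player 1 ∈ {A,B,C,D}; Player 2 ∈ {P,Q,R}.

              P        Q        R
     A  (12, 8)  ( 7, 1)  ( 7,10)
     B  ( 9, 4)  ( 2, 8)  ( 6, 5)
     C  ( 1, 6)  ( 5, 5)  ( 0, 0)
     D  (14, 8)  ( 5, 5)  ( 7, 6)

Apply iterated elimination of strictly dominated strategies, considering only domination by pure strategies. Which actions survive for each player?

P1 drop B (A beats it: P:12>9 Q:7>2 R:7>6)
P1 drop C (A beats it: P:12>1 Q:7>5 R:7>0)
P2 drop Q (P beats it: A:8>1 D:8>5)
P1→{A,D} P2→{P,R}

Remaining: P1:{A,D} P2:{P,R}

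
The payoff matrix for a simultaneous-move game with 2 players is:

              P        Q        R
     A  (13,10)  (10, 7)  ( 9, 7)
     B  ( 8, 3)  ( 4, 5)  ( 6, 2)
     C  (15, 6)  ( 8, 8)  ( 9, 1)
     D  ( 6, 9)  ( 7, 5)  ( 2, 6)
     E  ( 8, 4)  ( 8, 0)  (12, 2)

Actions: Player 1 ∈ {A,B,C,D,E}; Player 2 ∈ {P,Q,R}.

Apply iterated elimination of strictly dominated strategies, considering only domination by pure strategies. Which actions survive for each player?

IESDS → P1:{A,C} P2:{P,Q}

P1 drop B (A beats it: P:13>8 Q:10>4 R:9>6)
P1 drop D (A beats it: P:13>6 Q:10>7 R:9>2)
P2 drop R (P beats it: A:10>7 C:6>1 E:4>2)
P1 drop E (A beats it: P:13>8 Q:10>8)
P1→{A,C} P2→{P,Q}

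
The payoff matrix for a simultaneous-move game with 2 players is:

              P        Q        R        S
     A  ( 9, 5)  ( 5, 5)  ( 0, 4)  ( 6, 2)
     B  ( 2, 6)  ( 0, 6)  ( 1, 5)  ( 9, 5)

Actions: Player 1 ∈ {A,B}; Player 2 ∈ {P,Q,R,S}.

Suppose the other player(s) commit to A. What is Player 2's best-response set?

u_2(P vs A) = 5
u_2(Q vs A) = 5
u_2(R vs A) = 4
u_2(S vs A) = 2
max payoff 5 at {P,Q}

BR_2 = {P,Q}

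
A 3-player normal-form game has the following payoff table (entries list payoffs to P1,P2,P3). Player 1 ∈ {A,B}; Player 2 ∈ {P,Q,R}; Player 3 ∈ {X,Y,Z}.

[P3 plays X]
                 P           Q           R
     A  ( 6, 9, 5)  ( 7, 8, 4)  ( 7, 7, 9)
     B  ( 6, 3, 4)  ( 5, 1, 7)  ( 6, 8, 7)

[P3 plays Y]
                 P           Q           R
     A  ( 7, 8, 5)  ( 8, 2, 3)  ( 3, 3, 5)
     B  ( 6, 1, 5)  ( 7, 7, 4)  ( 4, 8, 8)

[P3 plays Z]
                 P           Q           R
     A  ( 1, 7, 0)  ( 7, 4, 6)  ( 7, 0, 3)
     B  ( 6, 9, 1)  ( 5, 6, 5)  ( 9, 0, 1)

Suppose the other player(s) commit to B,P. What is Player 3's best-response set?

u_3(X vs B,P) = 4
u_3(Y vs B,P) = 5
u_3(Z vs B,P) = 1
max payoff 5 at {Y}

BR_3 = {Y}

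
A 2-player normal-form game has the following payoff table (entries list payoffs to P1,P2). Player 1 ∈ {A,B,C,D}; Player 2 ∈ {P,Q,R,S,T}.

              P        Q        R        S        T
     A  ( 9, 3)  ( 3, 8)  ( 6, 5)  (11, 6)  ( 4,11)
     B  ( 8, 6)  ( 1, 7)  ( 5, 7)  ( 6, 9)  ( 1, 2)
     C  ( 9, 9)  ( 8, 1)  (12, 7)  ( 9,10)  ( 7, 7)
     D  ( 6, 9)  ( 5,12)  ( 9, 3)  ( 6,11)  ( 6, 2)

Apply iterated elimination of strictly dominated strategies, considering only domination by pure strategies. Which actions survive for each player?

P1 drop B (A beats it: P:9>8 Q:3>1 R:6>5 S:11>6 T:4>1)
P1 drop D (C beats it: P:9>6 Q:8>5 R:12>9 S:9>6 T:7>6)
P2 drop P (S beats it: A:6>3 C:10>9)
P2 drop Q (T beats it: A:11>8 C:7>1)
P2 drop R (S beats it: A:6>5 C:10>7)
P1→{A,C} P2→{S,T}

Remaining: P1:{A,C} P2:{S,T}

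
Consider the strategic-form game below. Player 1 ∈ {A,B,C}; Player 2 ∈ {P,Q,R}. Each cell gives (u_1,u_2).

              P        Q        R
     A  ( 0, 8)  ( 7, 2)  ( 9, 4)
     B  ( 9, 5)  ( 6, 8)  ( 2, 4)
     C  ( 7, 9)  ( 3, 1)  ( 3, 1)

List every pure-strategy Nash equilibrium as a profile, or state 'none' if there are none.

(A,P): not NE [P1→B gives 9>0]
(A,Q): not NE [P2→P gives 8>2]
(A,R): not NE [P2→P gives 8>4]
(B,P): not NE [P2→Q gives 8>5]
(B,Q): not NE [P1→A gives 7>6]
(B,R): not NE [P1→A gives 9>2; P2→Q gives 8>4]
(C,P): not NE [P1→B gives 9>7]
(C,Q): not NE [P1→A gives 7>3; P2→P gives 9>1]
(C,R): not NE [P1→A gives 9>3; P2→P gives 9>1]

PSNE: ∅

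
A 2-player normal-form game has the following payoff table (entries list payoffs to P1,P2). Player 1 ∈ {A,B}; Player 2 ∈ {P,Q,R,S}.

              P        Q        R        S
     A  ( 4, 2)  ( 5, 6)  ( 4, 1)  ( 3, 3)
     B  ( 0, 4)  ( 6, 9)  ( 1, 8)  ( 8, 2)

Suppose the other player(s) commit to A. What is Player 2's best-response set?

P2 best: {Q}

u_2(P vs A) = 2
u_2(Q vs A) = 6
u_2(R vs A) = 1
u_2(S vs A) = 3
max payoff 6 at {Q}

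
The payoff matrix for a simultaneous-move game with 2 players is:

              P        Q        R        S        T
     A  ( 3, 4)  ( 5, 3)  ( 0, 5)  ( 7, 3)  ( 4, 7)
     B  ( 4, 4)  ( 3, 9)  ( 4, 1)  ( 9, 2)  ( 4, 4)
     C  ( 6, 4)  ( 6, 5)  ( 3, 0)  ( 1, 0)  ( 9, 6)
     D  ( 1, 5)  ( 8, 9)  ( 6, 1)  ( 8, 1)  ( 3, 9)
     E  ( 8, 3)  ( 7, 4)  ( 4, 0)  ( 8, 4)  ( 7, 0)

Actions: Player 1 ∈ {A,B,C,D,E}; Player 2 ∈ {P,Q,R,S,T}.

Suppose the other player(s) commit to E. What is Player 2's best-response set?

BR_2 = {Q,S}

u_2(P vs E) = 3
u_2(Q vs E) = 4
u_2(R vs E) = 0
u_2(S vs E) = 4
u_2(T vs E) = 0
max payoff 4 at {Q,S}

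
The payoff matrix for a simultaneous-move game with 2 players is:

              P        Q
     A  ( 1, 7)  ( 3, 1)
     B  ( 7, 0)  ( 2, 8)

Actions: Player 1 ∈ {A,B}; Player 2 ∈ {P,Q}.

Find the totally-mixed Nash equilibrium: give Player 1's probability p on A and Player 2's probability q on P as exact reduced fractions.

P1 indiff ⇒ q·1+(1-q)·3 = q·7+(1-q)·2 ⇒ q(-6) = (1-q)(-1) ⇒ q = 1/7
P2 indiff ⇒ p·7+(1-p)·0 = p·1+(1-p)·8 ⇒ p(6) = (1-p)(8) ⇒ p = 4/7

P1 mixes 4/7 on A; P2 mixes 1/7 on P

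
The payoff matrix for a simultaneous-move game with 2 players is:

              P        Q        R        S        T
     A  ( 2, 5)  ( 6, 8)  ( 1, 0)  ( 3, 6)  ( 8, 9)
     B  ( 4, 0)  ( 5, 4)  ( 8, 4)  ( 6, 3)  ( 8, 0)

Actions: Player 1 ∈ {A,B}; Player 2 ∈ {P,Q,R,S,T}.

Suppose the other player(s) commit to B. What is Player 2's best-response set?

argmax u_2 = {Q,R}

u_2(P vs B) = 0
u_2(Q vs B) = 4
u_2(R vs B) = 4
u_2(S vs B) = 3
u_2(T vs B) = 0
max payoff 4 at {Q,R}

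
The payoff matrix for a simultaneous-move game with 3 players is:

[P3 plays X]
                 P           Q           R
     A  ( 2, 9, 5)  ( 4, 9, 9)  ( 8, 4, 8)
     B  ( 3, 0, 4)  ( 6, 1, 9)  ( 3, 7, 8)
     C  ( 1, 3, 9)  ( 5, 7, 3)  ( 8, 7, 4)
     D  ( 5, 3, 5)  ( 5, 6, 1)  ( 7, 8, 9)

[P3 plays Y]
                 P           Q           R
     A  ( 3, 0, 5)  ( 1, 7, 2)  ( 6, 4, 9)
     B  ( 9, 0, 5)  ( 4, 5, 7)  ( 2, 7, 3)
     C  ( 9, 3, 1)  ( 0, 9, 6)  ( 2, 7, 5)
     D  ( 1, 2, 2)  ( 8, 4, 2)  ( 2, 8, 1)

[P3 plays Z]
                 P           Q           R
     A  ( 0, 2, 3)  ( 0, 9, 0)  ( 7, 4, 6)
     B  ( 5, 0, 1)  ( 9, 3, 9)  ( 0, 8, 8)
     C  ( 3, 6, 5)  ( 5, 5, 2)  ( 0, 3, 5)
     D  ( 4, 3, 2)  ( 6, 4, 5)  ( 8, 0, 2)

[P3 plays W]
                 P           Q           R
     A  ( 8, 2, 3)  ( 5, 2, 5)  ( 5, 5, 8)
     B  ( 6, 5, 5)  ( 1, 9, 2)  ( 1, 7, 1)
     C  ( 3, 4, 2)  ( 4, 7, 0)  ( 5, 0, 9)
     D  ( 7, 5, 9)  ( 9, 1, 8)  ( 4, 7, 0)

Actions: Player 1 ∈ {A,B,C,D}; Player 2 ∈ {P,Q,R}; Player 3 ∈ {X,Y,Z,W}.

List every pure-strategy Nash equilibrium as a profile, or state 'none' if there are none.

(A,P,X): not NE [P1→D gives 5>2]
(A,P,Y): not NE [P1→C gives 9>3; P2→Q gives 7>0]
(A,P,Z): not NE [P1→B gives 5>0; P2→Q gives 9>2; P3→Y gives 5>3]
(A,P,W): not NE [P2→R gives 5>2; P3→Y gives 5>3]
(A,Q,X): not NE [P1→B gives 6>4]
(A,Q,Y): not NE [P1→D gives 8>1; P3→X gives 9>2]
(A,Q,Z): not NE [P1→B gives 9>0; P3→X gives 9>0]
(A,Q,W): not NE [P1→D gives 9>5; P2→R gives 5>2; P3→X gives 9>5]
(A,R,X): not NE [P2→Q gives 9>4; P3→Y gives 9>8]
(A,R,Y): not NE [P2→Q gives 7>4]
(A,R,Z): not NE [P1→D gives 8>7; P2→Q gives 9>4; P3→Y gives 9>6]
(A,R,W): not NE [P3→Y gives 9>8]
(B,P,X): not NE [P1→D gives 5>3; P2→R gives 7>0; P3→W gives 5>4]
(B,P,Y): not NE [P2→R gives 7>0]
(B,P,Z): not NE [P2→R gives 8>0; P3→W gives 5>1]
(B,P,W): not NE [P1→A gives 8>6; P2→Q gives 9>5]
(B,Q,X): not NE [P2→R gives 7>1]
(B,Q,Y): not NE [P1→D gives 8>4; P2→R gives 7>5; P3→Z gives 9>7]
(B,Q,Z): not NE [P2→R gives 8>3]
(B,Q,W): not NE [P1→D gives 9>1; P3→Z gives 9>2]
(B,R,X): not NE [P1→C gives 8>3]
(B,R,Y): not NE [P1→A gives 6>2; P3→Z gives 8>3]
(B,R,Z): not NE [P1→D gives 8>0]
(B,R,W): not NE [P1→C gives 5>1; P2→Q gives 9>7; P3→Z gives 8>1]
(C,P,X): not NE [P1→D gives 5>1; P2→R gives 7>3]
(C,P,Y): not NE [P2→Q gives 9>3; P3→X gives 9>1]
(C,P,Z): not NE [P1→B gives 5>3; P3→X gives 9>5]
(C,P,W): not NE [P1→A gives 8>3; P2→Q gives 7>4; P3→X gives 9>2]
(C,Q,X): not NE [P1→B gives 6>5; P3→Y gives 6>3]
(C,Q,Y): not NE [P1→D gives 8>0]
(C,Q,Z): not NE [P1→B gives 9>5; P2→P gives 6>5; P3→Y gives 6>2]
(C,Q,W): not NE [P1→D gives 9>4; P3→Y gives 6>0]
(C,R,X): not NE [P3→W gives 9>4]
(C,R,Y): not NE [P1→A gives 6>2; P2→Q gives 9>7; P3→W gives 9>5]
(C,R,Z): not NE [P1→D gives 8>0; P2→P gives 6>3; P3→W gives 9>5]
(C,R,W): not NE [P2→Q gives 7>0]
(D,P,X): not NE [P2→R gives 8>3; P3→W gives 9>5]
(D,P,Y): not NE [P1→C gives 9>1; P2→R gives 8>2; P3→W gives 9>2]
(D,P,Z): not NE [P1→B gives 5>4; P2→Q gives 4>3; P3→W gives 9>2]
(D,P,W): not NE [P1→A gives 8>7; P2→R gives 7>5]
(D,Q,X): not NE [P1→B gives 6>5; P2→R gives 8>6; P3→W gives 8>1]
(D,Q,Y): not NE [P2→R gives 8>4; P3→W gives 8>2]
(D,Q,Z): not NE [P1→B gives 9>6; P3→W gives 8>5]
(D,Q,W): not NE [P2→R gives 7>1]
(D,R,X): not NE [P1→C gives 8>7]
(D,R,Y): not NE [P1→A gives 6>2; P3→X gives 9>1]
(D,R,Z): not NE [P2→Q gives 4>0; P3→X gives 9>2]
(D,R,W): not NE [P1→C gives 5>4; P3→X gives 9>0]

PSNE: ∅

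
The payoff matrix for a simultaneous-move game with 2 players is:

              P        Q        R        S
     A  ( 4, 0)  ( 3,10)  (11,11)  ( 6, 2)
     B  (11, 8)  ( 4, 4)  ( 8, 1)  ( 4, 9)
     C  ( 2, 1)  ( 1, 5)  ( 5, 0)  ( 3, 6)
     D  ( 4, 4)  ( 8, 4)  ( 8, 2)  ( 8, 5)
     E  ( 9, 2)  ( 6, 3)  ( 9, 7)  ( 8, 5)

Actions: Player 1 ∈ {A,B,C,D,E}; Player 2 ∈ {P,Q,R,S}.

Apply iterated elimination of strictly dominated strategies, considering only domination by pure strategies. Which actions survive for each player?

P1 drop C (A beats it: P:4>2 Q:3>1 R:11>5 S:6>3)
P2 drop P (S beats it: A:2>0 B:9>8 D:5>4 E:5>2)
P1 drop B (E beats it: Q:6>4 R:9>8 S:8>4)
P1→{A,D,E} P2→{Q,R,S}

IESDS → P1:{A,D,E} P2:{Q,R,S}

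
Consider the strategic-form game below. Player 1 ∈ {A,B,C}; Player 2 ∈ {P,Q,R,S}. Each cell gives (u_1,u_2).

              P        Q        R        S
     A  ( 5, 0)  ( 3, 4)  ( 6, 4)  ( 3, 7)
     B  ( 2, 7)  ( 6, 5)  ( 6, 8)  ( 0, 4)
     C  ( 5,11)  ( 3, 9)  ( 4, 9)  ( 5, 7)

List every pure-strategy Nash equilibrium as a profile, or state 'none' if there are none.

(A,P): not NE [P2→S gives 7>0]
(A,Q): not NE [P1→B gives 6>3; P2→S gives 7>4]
(A,R): not NE [P2→S gives 7>4]
(A,S): not NE [P1→C gives 5>3]
(B,P): not NE [P1→C gives 5>2; P2→R gives 8>7]
(B,Q): not NE [P2→R gives 8>5]
(B,R): NE
(B,S): not NE [P1→C gives 5>0; P2→R gives 8>4]
(C,P): NE
(C,Q): not NE [P1→B gives 6>3; P2→P gives 11>9]
(C,R): not NE [P1→B gives 6>4; P2→P gives 11>9]
(C,S): not NE [P2→P gives 11>7]

Nash profiles: (B,R), (C,P)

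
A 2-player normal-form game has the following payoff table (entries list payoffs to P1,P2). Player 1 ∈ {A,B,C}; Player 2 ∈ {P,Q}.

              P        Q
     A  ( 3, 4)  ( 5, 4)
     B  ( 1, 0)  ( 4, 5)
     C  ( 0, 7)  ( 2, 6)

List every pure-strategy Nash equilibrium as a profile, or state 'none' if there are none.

(A,P): NE
(A,Q): NE
(B,P): not NE [P1→A gives 3>1; P2→Q gives 5>0]
(B,Q): not NE [P1→A gives 5>4]
(C,P): not NE [P1→A gives 3>0]
(C,Q): not NE [P1→A gives 5>2; P2→P gives 7>6]

Nash profiles: (A,P), (A,Q)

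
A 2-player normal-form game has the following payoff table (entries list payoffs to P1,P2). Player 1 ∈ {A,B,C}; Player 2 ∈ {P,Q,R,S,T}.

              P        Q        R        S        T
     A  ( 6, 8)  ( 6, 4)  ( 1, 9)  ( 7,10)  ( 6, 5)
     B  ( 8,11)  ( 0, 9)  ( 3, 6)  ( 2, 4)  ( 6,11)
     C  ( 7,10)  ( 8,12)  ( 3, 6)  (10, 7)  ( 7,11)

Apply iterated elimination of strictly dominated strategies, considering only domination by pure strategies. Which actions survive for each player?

P1 drop A (C beats it: P:7>6 Q:8>6 R:3>1 S:10>7 T:7>6)
P2 drop R (P beats it: B:11>6 C:10>6)
P2 drop S (P beats it: B:11>4 C:10>7)
P1→{B,C} P2→{P,Q,T}

IESDS → P1:{B,C} P2:{P,Q,T}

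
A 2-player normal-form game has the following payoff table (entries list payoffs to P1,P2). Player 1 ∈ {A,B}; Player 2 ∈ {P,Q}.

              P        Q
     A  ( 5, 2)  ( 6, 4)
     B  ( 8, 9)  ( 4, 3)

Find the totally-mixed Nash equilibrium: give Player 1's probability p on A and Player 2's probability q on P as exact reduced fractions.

(p,q) = (3/4, 2/5)

P1 indiff ⇒ q·5+(1-q)·6 = q·8+(1-q)·4 ⇒ q(-3) = (1-q)(-2) ⇒ q = 2/5
P2 indiff ⇒ p·2+(1-p)·9 = p·4+(1-p)·3 ⇒ p(-2) = (1-p)(-6) ⇒ p = 3/4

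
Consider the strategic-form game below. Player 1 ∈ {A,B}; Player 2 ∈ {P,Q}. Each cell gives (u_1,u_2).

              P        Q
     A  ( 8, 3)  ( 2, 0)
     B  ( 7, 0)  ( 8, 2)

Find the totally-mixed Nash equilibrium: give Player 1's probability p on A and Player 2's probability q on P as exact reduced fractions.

P1 indiff ⇒ q·8+(1-q)·2 = q·7+(1-q)·8 ⇒ q(1) = (1-q)(6) ⇒ q = 6/7
P2 indiff ⇒ p·3+(1-p)·0 = p·0+(1-p)·2 ⇒ p(3) = (1-p)(2) ⇒ p = 2/5

P1 mixes 2/5 on A; P2 mixes 6/7 on P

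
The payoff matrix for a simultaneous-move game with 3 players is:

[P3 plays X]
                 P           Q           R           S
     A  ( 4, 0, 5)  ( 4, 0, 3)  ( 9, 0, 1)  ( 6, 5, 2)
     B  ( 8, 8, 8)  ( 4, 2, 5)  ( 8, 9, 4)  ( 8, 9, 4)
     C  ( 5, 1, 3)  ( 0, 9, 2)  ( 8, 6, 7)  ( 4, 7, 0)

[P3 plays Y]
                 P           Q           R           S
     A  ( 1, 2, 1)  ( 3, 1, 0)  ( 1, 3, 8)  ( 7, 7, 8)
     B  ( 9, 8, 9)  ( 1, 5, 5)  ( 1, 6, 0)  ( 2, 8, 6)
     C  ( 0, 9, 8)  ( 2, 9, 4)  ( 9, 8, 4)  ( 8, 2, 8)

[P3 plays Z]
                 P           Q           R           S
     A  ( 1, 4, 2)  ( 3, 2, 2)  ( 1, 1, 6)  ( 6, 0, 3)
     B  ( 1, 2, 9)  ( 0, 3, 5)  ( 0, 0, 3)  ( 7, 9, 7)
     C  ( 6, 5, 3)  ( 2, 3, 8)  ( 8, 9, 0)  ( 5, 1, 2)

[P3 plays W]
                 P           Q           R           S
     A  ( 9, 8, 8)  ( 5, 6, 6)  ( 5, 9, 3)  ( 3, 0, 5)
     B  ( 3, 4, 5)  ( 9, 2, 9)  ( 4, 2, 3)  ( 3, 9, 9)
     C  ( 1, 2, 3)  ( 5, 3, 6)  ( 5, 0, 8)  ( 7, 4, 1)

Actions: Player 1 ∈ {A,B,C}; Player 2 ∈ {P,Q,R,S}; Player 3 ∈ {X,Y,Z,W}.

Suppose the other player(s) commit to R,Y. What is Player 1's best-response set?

u_1(A vs R,Y) = 1
u_1(B vs R,Y) = 1
u_1(C vs R,Y) = 9
max payoff 9 at {C}

argmax u_1 = {C}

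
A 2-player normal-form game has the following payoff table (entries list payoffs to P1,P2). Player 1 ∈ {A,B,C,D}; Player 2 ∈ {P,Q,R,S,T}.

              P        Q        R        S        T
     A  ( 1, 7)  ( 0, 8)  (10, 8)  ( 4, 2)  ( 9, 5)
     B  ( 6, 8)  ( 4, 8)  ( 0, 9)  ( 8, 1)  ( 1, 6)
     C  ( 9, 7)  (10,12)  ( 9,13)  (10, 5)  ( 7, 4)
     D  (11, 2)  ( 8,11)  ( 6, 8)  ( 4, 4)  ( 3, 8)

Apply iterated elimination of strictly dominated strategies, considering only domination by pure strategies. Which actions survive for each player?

Survivors P1:{A,C} P2:{Q,R}

P1 drop B (C beats it: P:9>6 Q:10>4 R:9>0 S:10>8 T:7>1)
P2 drop P (Q beats it: A:8>7 C:12>7 D:11>2)
P1 drop D (C beats it: Q:10>8 R:9>6 S:10>4 T:7>3)
P2 drop S (Q beats it: A:8>2 C:12>5)
P2 drop T (Q beats it: A:8>5 C:12>4)
P1→{A,C} P2→{Q,R}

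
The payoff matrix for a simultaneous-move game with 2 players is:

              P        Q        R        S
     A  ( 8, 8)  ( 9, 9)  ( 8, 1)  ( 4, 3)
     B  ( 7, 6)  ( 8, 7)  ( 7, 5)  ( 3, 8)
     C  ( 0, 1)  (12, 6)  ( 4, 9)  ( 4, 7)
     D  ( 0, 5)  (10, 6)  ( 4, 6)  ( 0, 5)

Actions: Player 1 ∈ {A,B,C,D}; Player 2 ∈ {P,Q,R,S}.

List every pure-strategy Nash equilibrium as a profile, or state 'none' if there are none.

Equilibria: none

(A,P): not NE [P2→Q gives 9>8]
(A,Q): not NE [P1→C gives 12>9]
(A,R): not NE [P2→Q gives 9>1]
(A,S): not NE [P2→Q gives 9>3]
(B,P): not NE [P1→A gives 8>7; P2→S gives 8>6]
(B,Q): not NE [P1→C gives 12>8; P2→S gives 8>7]
(B,R): not NE [P1→A gives 8>7; P2→S gives 8>5]
(B,S): not NE [P1→C gives 4>3]
(C,P): not NE [P1→A gives 8>0; P2→R gives 9>1]
(C,Q): not NE [P2→R gives 9>6]
(C,R): not NE [P1→A gives 8>4]
(C,S): not NE [P2→R gives 9>7]
(D,P): not NE [P1→A gives 8>0; P2→R gives 6>5]
(D,Q): not NE [P1→C gives 12>10]
(D,R): not NE [P1→A gives 8>4]
(D,S): not NE [P1→C gives 4>0; P2→R gives 6>5]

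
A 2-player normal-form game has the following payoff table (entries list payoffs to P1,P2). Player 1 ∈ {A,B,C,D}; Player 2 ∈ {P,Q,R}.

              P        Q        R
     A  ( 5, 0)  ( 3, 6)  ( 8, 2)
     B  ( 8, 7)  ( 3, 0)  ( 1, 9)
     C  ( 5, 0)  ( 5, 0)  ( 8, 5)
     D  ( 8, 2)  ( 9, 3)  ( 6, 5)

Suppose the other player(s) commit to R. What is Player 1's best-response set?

P1 best: {A,C}

u_1(A vs R) = 8
u_1(B vs R) = 1
u_1(C vs R) = 8
u_1(D vs R) = 6
max payoff 8 at {A,C}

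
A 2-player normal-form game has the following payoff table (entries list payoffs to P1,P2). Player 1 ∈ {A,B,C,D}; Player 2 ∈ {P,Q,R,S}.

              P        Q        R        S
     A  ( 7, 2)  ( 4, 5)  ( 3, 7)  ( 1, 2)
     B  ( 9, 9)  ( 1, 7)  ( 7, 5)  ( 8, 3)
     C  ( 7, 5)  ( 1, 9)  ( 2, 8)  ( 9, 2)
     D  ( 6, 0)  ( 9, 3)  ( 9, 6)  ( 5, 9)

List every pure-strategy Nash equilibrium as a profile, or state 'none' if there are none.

(A,P): not NE [P1→B gives 9>7; P2→R gives 7>2]
(A,Q): not NE [P1→D gives 9>4; P2→R gives 7>5]
(A,R): not NE [P1→D gives 9>3]
(A,S): not NE [P1→C gives 9>1; P2→R gives 7>2]
(B,P): NE
(B,Q): not NE [P1→D gives 9>1; P2→P gives 9>7]
(B,R): not NE [P1→D gives 9>7; P2→P gives 9>5]
(B,S): not NE [P1→C gives 9>8; P2→P gives 9>3]
(C,P): not NE [P1→B gives 9>7; P2→Q gives 9>5]
(C,Q): not NE [P1→D gives 9>1]
(C,R): not NE [P1→D gives 9>2; P2→Q gives 9>8]
(C,S): not NE [P2→Q gives 9>2]
(D,P): not NE [P1→B gives 9>6; P2→S gives 9>0]
(D,Q): not NE [P2→S gives 9>3]
(D,R): not NE [P2→S gives 9>6]
(D,S): not NE [P1→C gives 9>5]

NE set: (B,P)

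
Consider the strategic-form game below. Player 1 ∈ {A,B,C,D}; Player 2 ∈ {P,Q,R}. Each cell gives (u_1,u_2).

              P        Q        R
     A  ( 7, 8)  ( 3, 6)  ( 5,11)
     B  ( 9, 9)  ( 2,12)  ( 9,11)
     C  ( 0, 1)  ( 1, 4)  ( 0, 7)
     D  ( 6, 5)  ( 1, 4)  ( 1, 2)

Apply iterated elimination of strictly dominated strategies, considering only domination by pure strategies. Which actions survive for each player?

IESDS → P1:{A,B} P2:{Q,R}

P1 drop C (A beats it: P:7>0 Q:3>1 R:5>0)
P1 drop D (A beats it: P:7>6 Q:3>1 R:5>1)
P2 drop P (R beats it: A:11>8 B:11>9)
P1→{A,B} P2→{Q,R}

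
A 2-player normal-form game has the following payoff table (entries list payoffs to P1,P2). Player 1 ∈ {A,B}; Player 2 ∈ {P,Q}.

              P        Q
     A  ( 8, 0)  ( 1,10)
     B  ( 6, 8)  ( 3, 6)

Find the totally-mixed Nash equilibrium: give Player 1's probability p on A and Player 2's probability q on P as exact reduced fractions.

P1 indiff ⇒ q·8+(1-q)·1 = q·6+(1-q)·3 ⇒ q(2) = (1-q)(2) ⇒ q = 1/2
P2 indiff ⇒ p·0+(1-p)·8 = p·10+(1-p)·6 ⇒ p(-10) = (1-p)(-2) ⇒ p = 1/6

p=1/6, q=1/2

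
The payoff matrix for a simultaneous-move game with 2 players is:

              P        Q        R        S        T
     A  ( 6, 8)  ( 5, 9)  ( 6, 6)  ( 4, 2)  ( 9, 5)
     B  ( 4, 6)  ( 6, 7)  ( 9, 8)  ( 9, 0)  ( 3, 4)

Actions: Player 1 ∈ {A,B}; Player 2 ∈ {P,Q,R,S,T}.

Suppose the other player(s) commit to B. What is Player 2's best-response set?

BR_2 = {R}

u_2(P vs B) = 6
u_2(Q vs B) = 7
u_2(R vs B) = 8
u_2(S vs B) = 0
u_2(T vs B) = 4
max payoff 8 at {R}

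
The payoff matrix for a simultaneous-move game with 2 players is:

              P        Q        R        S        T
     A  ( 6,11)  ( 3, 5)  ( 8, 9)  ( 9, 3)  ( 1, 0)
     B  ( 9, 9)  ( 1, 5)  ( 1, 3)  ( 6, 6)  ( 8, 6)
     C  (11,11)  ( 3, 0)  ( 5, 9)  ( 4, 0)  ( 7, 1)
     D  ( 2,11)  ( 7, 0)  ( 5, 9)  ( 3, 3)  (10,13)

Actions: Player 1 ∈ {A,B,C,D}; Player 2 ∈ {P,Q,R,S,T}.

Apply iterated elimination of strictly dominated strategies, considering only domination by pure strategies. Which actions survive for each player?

Remaining: P1:{B,C,D} P2:{P,T}

P2 drop Q (P beats it: A:11>5 B:9>5 C:11>0 D:11>0)
P2 drop R (P beats it: A:11>9 B:9>3 C:11>9 D:11>9)
P2 drop S (P beats it: A:11>3 B:9>6 C:11>0 D:11>3)
P1 drop A (B beats it: P:9>6 T:8>1)
P1→{B,C,D} P2→{P,T}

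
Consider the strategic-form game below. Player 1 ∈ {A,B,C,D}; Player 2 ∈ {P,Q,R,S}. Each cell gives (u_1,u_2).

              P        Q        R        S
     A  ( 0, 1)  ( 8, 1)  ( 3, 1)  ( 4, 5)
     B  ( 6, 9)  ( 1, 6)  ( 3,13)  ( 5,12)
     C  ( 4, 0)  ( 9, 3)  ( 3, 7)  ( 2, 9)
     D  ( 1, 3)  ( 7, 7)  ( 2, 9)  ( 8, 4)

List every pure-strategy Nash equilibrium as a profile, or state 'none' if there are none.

NE set: (B,R)

(A,P): not NE [P1→B gives 6>0; P2→S gives 5>1]
(A,Q): not NE [P1→C gives 9>8; P2→S gives 5>1]
(A,R): not NE [P2→S gives 5>1]
(A,S): not NE [P1→D gives 8>4]
(B,P): not NE [P2→R gives 13>9]
(B,Q): not NE [P1→C gives 9>1; P2→R gives 13>6]
(B,R): NE
(B,S): not NE [P1→D gives 8>5; P2→R gives 13>12]
(C,P): not NE [P1→B gives 6>4; P2→S gives 9>0]
(C,Q): not NE [P2→S gives 9>3]
(C,R): not NE [P2→S gives 9>7]
(C,S): not NE [P1→D gives 8>2]
(D,P): not NE [P1→B gives 6>1; P2→R gives 9>3]
(D,Q): not NE [P1→C gives 9>7; P2→R gives 9>7]
(D,R): not NE [P1→C gives 3>2]
(D,S): not NE [P2→R gives 9>4]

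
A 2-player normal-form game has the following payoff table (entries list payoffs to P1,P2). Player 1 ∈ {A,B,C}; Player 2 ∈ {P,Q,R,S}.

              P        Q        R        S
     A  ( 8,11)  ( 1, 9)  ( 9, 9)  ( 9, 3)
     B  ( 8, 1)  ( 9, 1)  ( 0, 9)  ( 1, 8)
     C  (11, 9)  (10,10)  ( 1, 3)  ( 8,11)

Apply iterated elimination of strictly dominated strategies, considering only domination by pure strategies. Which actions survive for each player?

Survivors P1:{A,C} P2:{P,Q,S}

P1 drop B (C beats it: P:11>8 Q:10>9 R:1>0 S:8>1)
P2 drop R (P beats it: A:11>9 C:9>3)
P1→{A,C} P2→{P,Q,S}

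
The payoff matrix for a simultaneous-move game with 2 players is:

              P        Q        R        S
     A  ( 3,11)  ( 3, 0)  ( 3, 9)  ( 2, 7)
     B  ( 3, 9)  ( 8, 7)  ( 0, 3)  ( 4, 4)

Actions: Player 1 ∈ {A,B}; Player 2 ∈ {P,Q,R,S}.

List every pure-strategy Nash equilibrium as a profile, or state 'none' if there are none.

(A,P): NE
(A,Q): not NE [P1→B gives 8>3; P2→P gives 11>0]
(A,R): not NE [P2→P gives 11>9]
(A,S): not NE [P1→B gives 4>2; P2→P gives 11>7]
(B,P): NE
(B,Q): not NE [P2→P gives 9>7]
(B,R): not NE [P1→A gives 3>0; P2→P gives 9>3]
(B,S): not NE [P2→P gives 9>4]

PSNE = {(A,P), (B,P)}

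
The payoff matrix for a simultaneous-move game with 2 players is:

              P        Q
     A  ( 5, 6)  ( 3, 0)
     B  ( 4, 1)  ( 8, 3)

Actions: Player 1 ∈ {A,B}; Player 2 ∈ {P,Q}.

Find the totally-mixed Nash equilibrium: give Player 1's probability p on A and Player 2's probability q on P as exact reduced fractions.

P1 indiff ⇒ q·5+(1-q)·3 = q·4+(1-q)·8 ⇒ q(1) = (1-q)(5) ⇒ q = 5/6
P2 indiff ⇒ p·6+(1-p)·1 = p·0+(1-p)·3 ⇒ p(6) = (1-p)(2) ⇒ p = 1/4

p=1/4, q=5/6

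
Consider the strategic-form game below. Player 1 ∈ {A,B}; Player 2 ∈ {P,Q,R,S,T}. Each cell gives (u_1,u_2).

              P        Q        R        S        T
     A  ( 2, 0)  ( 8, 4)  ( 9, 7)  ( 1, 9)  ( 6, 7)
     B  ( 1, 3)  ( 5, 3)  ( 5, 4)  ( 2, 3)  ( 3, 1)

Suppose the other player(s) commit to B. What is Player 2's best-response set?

u_2(P vs B) = 3
u_2(Q vs B) = 3
u_2(R vs B) = 4
u_2(S vs B) = 3
u_2(T vs B) = 1
max payoff 4 at {R}

argmax u_2 = {R}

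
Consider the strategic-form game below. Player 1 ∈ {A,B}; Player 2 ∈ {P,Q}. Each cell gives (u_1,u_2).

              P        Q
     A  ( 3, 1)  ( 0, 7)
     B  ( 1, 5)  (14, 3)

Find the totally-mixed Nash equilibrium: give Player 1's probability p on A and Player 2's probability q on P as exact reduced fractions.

P1 mixes 1/4 on A; P2 mixes 7/8 on P

P1 indiff ⇒ q·3+(1-q)·0 = q·1+(1-q)·14 ⇒ q(2) = (1-q)(14) ⇒ q = 7/8
P2 indiff ⇒ p·1+(1-p)·5 = p·7+(1-p)·3 ⇒ p(-6) = (1-p)(-2) ⇒ p = 1/4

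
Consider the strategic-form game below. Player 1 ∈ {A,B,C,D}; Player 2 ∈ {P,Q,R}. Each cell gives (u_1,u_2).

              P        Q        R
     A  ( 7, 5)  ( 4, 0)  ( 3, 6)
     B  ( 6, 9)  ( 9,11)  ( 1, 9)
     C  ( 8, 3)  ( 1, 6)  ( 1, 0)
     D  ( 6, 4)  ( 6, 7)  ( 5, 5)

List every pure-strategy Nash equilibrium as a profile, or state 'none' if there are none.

(A,P): not NE [P1→C gives 8>7; P2→R gives 6>5]
(A,Q): not NE [P1→B gives 9>4; P2→R gives 6>0]
(A,R): not NE [P1→D gives 5>3]
(B,P): not NE [P1→C gives 8>6; P2→Q gives 11>9]
(B,Q): NE
(B,R): not NE [P1→D gives 5>1; P2→Q gives 11>9]
(C,P): not NE [P2→Q gives 6>3]
(C,Q): not NE [P1→B gives 9>1]
(C,R): not NE [P1→D gives 5>1; P2→Q gives 6>0]
(D,P): not NE [P1→C gives 8>6; P2→Q gives 7>4]
(D,Q): not NE [P1→B gives 9>6]
(D,R): not NE [P2→Q gives 7>5]

NE set: (B,Q)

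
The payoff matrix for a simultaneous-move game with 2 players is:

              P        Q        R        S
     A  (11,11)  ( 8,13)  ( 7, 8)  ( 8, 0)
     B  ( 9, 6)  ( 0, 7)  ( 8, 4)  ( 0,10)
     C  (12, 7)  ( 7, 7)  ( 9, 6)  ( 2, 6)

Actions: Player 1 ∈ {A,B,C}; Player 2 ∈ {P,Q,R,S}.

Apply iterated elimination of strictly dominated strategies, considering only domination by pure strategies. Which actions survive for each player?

Remaining: P1:{A,C} P2:{P,Q}

P1 drop B (C beats it: P:12>9 Q:7>0 R:9>8 S:2>0)
P2 drop R (P beats it: A:11>8 C:7>6)
P2 drop S (P beats it: A:11>0 C:7>6)
P1→{A,C} P2→{P,Q}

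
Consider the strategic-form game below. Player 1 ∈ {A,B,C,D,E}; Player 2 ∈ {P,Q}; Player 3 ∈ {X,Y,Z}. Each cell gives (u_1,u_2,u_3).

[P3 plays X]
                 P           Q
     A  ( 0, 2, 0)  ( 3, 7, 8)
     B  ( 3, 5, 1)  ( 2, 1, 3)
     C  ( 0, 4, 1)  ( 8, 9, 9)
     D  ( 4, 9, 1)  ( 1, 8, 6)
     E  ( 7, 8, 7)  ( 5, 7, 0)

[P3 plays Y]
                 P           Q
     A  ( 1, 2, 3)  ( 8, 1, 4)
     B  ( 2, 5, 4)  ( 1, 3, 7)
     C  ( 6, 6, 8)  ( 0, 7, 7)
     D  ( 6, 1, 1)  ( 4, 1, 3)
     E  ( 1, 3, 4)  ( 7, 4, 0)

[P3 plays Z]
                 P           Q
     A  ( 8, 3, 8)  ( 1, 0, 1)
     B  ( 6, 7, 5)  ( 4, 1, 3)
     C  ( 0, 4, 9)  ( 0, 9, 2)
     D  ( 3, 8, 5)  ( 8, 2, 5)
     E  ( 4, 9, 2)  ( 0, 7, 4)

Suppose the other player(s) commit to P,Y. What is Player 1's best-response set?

P1 best: {C,D}

u_1(A vs P,Y) = 1
u_1(B vs P,Y) = 2
u_1(C vs P,Y) = 6
u_1(D vs P,Y) = 6
u_1(E vs P,Y) = 1
max payoff 6 at {C,D}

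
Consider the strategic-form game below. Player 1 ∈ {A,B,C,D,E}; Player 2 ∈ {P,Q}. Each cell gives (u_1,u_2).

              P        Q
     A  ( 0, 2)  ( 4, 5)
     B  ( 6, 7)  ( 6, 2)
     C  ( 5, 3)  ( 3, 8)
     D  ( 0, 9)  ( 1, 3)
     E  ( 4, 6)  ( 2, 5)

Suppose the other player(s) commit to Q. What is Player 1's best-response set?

BR_1 = {B}

u_1(A vs Q) = 4
u_1(B vs Q) = 6
u_1(C vs Q) = 3
u_1(D vs Q) = 1
u_1(E vs Q) = 2
max payoff 6 at {B}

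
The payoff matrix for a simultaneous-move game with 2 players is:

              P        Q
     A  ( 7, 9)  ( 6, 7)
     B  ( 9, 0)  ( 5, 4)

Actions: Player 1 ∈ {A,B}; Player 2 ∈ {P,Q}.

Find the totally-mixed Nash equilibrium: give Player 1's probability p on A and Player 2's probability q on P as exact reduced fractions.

(p,q) = (2/3, 1/3)

P1 indiff ⇒ q·7+(1-q)·6 = q·9+(1-q)·5 ⇒ q(-2) = (1-q)(-1) ⇒ q = 1/3
P2 indiff ⇒ p·9+(1-p)·0 = p·7+(1-p)·4 ⇒ p(2) = (1-p)(4) ⇒ p = 2/3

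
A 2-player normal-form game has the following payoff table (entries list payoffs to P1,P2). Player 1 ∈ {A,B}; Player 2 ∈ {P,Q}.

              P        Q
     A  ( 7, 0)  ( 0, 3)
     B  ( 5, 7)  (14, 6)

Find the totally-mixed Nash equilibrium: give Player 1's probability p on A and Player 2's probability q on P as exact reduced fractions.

P1 mixes 1/4 on A; P2 mixes 7/8 on P

P1 indiff ⇒ q·7+(1-q)·0 = q·5+(1-q)·14 ⇒ q(2) = (1-q)(14) ⇒ q = 7/8
P2 indiff ⇒ p·0+(1-p)·7 = p·3+(1-p)·6 ⇒ p(-3) = (1-p)(-1) ⇒ p = 1/4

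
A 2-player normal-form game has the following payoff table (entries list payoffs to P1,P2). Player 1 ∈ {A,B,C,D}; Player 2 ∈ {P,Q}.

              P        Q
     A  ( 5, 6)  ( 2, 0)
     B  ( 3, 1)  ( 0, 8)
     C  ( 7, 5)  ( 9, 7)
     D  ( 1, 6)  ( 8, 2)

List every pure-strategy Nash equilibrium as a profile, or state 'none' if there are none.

(A,P): not NE [P1→C gives 7>5]
(A,Q): not NE [P1→C gives 9>2; P2→P gives 6>0]
(B,P): not NE [P1→C gives 7>3; P2→Q gives 8>1]
(B,Q): not NE [P1→C gives 9>0]
(C,P): not NE [P2→Q gives 7>5]
(C,Q): NE
(D,P): not NE [P1→C gives 7>1]
(D,Q): not NE [P1→C gives 9>8; P2→P gives 6>2]

PSNE = {(C,Q)}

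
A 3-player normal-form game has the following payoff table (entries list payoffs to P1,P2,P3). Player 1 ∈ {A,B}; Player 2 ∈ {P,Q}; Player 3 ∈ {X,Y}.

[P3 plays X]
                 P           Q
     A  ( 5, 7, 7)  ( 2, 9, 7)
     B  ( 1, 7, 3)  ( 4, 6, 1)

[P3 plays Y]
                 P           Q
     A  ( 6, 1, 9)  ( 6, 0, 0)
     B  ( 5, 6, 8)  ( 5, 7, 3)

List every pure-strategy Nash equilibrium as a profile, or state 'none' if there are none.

(A,P,X): not NE [P2→Q gives 9>7; P3→Y gives 9>7]
(A,P,Y): NE
(A,Q,X): not NE [P1→B gives 4>2]
(A,Q,Y): not NE [P2→P gives 1>0; P3→X gives 7>0]
(B,P,X): not NE [P1→A gives 5>1; P3→Y gives 8>3]
(B,P,Y): not NE [P1→A gives 6>5; P2→Q gives 7>6]
(B,Q,X): not NE [P2→P gives 7>6; P3→Y gives 3>1]
(B,Q,Y): not NE [P1→A gives 6>5]

Nash profiles: (A,P,Y)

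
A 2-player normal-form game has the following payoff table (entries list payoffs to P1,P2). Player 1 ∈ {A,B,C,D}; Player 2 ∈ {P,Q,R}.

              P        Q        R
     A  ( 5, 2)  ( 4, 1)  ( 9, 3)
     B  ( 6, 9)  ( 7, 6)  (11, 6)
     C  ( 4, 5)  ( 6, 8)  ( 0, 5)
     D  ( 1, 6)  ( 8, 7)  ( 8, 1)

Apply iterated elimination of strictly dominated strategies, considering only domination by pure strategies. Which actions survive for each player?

Survivors P1:{B,D} P2:{P,Q}

P1 drop A (B beats it: P:6>5 Q:7>4 R:11>9)
P1 drop C (B beats it: P:6>4 Q:7>6 R:11>0)
P2 drop R (P beats it: B:9>6 D:6>1)
P1→{B,D} P2→{P,Q}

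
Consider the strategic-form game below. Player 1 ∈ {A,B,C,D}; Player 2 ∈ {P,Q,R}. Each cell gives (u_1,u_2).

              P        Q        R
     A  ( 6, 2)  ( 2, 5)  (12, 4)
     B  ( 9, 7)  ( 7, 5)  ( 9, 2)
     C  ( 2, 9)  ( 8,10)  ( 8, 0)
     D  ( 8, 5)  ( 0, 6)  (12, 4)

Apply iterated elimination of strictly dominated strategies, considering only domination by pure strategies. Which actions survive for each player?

IESDS → P1:{B,C} P2:{P,Q}

P2 drop R (Q beats it: A:5>4 B:5>2 C:10>0 D:6>4)
P1 drop A (B beats it: P:9>6 Q:7>2)
P1 drop D (B beats it: P:9>8 Q:7>0)
P1→{B,C} P2→{P,Q}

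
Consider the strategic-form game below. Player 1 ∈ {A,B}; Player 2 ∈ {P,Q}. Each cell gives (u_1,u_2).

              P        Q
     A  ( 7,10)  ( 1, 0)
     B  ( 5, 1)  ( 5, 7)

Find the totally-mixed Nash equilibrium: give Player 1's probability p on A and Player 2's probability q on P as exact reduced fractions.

P1 indiff ⇒ q·7+(1-q)·1 = q·5+(1-q)·5 ⇒ q(2) = (1-q)(4) ⇒ q = 2/3
P2 indiff ⇒ p·10+(1-p)·1 = p·0+(1-p)·7 ⇒ p(10) = (1-p)(6) ⇒ p = 3/8

P1 mixes 3/8 on A; P2 mixes 2/3 on P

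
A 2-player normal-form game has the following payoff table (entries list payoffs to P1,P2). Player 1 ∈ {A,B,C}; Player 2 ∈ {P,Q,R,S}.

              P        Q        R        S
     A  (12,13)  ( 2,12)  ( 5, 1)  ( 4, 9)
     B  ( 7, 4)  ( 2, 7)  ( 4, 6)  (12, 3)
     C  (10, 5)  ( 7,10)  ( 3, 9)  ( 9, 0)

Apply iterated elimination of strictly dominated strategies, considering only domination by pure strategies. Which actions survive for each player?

Remaining: P1:{A,C} P2:{P,Q}

P2 drop R (Q beats it: A:12>1 B:7>6 C:10>9)
P2 drop S (P beats it: A:13>9 B:4>3 C:5>0)
P1 drop B (C beats it: P:10>7 Q:7>2)
P1→{A,C} P2→{P,Q}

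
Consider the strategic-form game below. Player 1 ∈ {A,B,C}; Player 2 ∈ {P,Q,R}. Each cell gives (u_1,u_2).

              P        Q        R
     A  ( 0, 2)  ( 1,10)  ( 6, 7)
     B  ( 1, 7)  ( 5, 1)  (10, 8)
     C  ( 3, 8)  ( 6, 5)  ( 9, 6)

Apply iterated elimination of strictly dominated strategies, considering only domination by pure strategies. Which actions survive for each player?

P1 drop A (B beats it: P:1>0 Q:5>1 R:10>6)
P2 drop Q (P beats it: B:7>1 C:8>5)
P1→{B,C} P2→{P,R}

Survivors P1:{B,C} P2:{P,R}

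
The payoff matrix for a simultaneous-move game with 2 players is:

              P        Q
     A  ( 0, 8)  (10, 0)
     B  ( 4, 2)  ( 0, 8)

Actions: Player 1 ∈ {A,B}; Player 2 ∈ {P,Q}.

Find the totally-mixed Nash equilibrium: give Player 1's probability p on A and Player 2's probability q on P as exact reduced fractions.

p=3/7, q=5/7

P1 indiff ⇒ q·0+(1-q)·10 = q·4+(1-q)·0 ⇒ q(-4) = (1-q)(-10) ⇒ q = 5/7
P2 indiff ⇒ p·8+(1-p)·2 = p·0+(1-p)·8 ⇒ p(8) = (1-p)(6) ⇒ p = 3/7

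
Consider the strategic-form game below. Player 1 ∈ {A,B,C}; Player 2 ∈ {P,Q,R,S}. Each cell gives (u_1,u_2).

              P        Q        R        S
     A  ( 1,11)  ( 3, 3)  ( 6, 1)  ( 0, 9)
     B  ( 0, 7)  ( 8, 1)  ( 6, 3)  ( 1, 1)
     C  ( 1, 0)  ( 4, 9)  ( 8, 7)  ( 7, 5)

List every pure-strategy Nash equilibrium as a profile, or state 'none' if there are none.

Nash profiles: (A,P)

(A,P): NE
(A,Q): not NE [P1→B gives 8>3; P2→P gives 11>3]
(A,R): not NE [P1→C gives 8>6; P2→P gives 11>1]
(A,S): not NE [P1→C gives 7>0; P2→P gives 11>9]
(B,P): not NE [P1→C gives 1>0]
(B,Q): not NE [P2→P gives 7>1]
(B,R): not NE [P1→C gives 8>6; P2→P gives 7>3]
(B,S): not NE [P1→C gives 7>1; P2→P gives 7>1]
(C,P): not NE [P2→Q gives 9>0]
(C,Q): not NE [P1→B gives 8>4]
(C,R): not NE [P2→Q gives 9>7]
(C,S): not NE [P2→Q gives 9>5]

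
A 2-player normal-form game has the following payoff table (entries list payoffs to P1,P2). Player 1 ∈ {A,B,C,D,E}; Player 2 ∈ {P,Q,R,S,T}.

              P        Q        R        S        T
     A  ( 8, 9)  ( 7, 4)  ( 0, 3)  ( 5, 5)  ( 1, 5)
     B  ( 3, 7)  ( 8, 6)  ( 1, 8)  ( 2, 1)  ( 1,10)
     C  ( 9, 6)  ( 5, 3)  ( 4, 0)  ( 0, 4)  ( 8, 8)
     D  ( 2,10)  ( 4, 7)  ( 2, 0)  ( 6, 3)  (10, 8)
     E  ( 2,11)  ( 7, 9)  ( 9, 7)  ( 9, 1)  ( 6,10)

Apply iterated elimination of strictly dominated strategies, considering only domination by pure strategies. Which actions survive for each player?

P2 drop Q (P beats it: A:9>4 B:7>6 C:6>3 D:10>7 E:11>9)
P2 drop R (T beats it: A:5>3 B:10>8 C:8>0 D:8>0 E:10>7)
P2 drop S (P beats it: A:9>5 B:7>1 C:6>4 D:10>3 E:11>1)
P1 drop A (C beats it: P:9>8 T:8>1)
P1 drop B (C beats it: P:9>3 T:8>1)
P1 drop E (C beats it: P:9>2 T:8>6)
P1→{C,D} P2→{P,T}

Survivors P1:{C,D} P2:{P,T}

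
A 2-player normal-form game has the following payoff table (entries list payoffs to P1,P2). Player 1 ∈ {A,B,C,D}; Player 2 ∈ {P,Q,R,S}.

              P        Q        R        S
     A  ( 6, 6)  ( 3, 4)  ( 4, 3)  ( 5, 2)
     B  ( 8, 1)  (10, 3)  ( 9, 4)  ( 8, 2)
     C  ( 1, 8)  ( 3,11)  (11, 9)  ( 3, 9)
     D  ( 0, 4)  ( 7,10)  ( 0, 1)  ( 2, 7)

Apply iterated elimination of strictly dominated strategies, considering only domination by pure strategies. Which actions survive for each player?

P1 drop A (B beats it: P:8>6 Q:10>3 R:9>4 S:8>5)
P1 drop D (B beats it: P:8>0 Q:10>7 R:9>0 S:8>2)
P2 drop P (Q beats it: B:3>1 C:11>8)
P2 drop S (Q beats it: B:3>2 C:11>9)
P1→{B,C} P2→{Q,R}

IESDS → P1:{B,C} P2:{Q,R}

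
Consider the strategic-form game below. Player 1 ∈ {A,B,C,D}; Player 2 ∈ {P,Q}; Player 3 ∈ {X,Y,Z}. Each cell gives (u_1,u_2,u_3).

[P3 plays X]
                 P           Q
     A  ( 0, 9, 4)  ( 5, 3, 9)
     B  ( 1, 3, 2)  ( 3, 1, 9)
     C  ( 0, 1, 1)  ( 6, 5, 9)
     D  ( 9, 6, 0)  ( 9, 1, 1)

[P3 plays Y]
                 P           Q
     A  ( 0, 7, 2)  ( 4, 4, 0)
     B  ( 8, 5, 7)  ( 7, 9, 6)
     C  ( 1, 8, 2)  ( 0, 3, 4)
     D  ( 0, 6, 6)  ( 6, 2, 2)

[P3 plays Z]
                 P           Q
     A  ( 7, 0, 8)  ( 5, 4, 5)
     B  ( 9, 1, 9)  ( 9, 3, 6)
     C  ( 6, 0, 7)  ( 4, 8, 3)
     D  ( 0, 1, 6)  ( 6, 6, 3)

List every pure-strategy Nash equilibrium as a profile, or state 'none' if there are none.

Equilibria: none

(A,P,X): not NE [P1→D gives 9>0; P3→Z gives 8>4]
(A,P,Y): not NE [P1→B gives 8>0; P3→Z gives 8>2]
(A,P,Z): not NE [P1→B gives 9>7; P2→Q gives 4>0]
(A,Q,X): not NE [P1→D gives 9>5; P2→P gives 9>3]
(A,Q,Y): not NE [P1→B gives 7>4; P2→P gives 7>4; P3→X gives 9>0]
(A,Q,Z): not NE [P1→B gives 9>5; P3→X gives 9>5]
(B,P,X): not NE [P1→D gives 9>1; P3→Z gives 9>2]
(B,P,Y): not NE [P2→Q gives 9>5; P3→Z gives 9>7]
(B,P,Z): not NE [P2→Q gives 3>1]
(B,Q,X): not NE [P1→D gives 9>3; P2→P gives 3>1]
(B,Q,Y): not NE [P3→X gives 9>6]
(B,Q,Z): not NE [P3→X gives 9>6]
(C,P,X): not NE [P1→D gives 9>0; P2→Q gives 5>1; P3→Z gives 7>1]
(C,P,Y): not NE [P1→B gives 8>1; P3→Z gives 7>2]
(C,P,Z): not NE [P1→B gives 9>6; P2→Q gives 8>0]
(C,Q,X): not NE [P1→D gives 9>6]
(C,Q,Y): not NE [P1→B gives 7>0; P2→P gives 8>3; P3→X gives 9>4]
(C,Q,Z): not NE [P1→B gives 9>4; P3→X gives 9>3]
(D,P,X): not NE [P3→Z gives 6>0]
(D,P,Y): not NE [P1→B gives 8>0]
(D,P,Z): not NE [P1→B gives 9>0; P2→Q gives 6>1]
(D,Q,X): not NE [P2→P gives 6>1; P3→Z gives 3>1]
(D,Q,Y): not NE [P1→B gives 7>6; P2→P gives 6>2; P3→Z gives 3>2]
(D,Q,Z): not NE [P1→B gives 9>6]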